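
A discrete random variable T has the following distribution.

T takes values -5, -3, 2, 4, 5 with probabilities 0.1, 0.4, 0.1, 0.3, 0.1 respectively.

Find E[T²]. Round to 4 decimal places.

E[T²] = (-5)²(0.1) + (-3)²(0.4) + (2)²(0.1) + (4)²(0.3) + (5)²(0.1) = 13.8

13.8000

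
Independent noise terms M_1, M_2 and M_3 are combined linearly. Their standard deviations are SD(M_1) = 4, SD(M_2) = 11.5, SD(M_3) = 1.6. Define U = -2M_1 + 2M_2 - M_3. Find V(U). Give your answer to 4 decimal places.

V(M_1) = 16, V(M_2) = 132.25, V(M_3) = 2.56
By independence, V(U) = (-2)²V(M_1) + (2)²V(M_2) + (-1)²V(M_3)
= (-2)²·16 + (2)²·132.25 + (-1)²·2.56 = 595.56

595.5600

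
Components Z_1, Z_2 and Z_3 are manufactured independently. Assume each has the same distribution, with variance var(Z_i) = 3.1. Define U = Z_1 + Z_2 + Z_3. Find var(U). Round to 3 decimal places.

9.300

By independence, var(U) = (1)²var(Z_1) + (1)²var(Z_2) + (1)²var(Z_3)
= (1)²·3.1 + (1)²·3.1 + (1)²·3.1 = 9.3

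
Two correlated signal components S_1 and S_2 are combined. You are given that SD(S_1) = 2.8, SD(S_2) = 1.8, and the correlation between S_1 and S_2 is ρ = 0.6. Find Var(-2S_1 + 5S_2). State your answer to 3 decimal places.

Var(S_1) = (2.8)² = 7.84;  Var(S_2) = (1.8)² = 3.24
cov(S_1,S_2) = ρ·SD(S_1)·SD(S_2) = 0.6·2.8·1.8 = 3.024
Var(-2S_1 + 5S_2) = (-2)²·Var(S_1) + (5)²·Var(S_2) + 2·(-2)·(5)·cov(S_1,S_2)
= 4·7.84 + 25·3.24 + -20·3.024 = 51.88

51.880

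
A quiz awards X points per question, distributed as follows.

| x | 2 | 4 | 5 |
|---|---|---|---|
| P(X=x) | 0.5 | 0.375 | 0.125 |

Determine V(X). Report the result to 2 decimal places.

E[X] = (2)(0.5) + (4)(0.375) + (5)(0.125) = 3.125
E[X²] = (2)²(0.5) + (4)²(0.375) + (5)²(0.125) = 11.125
V(X) = E[X²] − (E[X])² = 11.125 − (3.125)² = 1.359375

1.36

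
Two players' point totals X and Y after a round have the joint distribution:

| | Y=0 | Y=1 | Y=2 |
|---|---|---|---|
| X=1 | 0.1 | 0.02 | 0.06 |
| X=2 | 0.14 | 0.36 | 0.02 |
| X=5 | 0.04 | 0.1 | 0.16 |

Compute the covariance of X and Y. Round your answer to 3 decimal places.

E[X] = 2.72,  E[Y] = 0.96
E[XY] = 3.04
Cov(X,Y) = E[XY] − E[X]E[Y] = 3.04 − (2.72)(0.96) = 0.4288

0.429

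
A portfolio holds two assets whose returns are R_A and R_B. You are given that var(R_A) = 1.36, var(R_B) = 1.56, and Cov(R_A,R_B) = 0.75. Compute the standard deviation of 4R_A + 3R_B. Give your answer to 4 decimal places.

7.3348

var(4R_A + 3R_B) = (4)²·var(R_A) + (3)²·var(R_B) + 2·(4)·(3)·Cov(R_A,R_B)
= 16·1.36 + 9·1.56 + 24·0.75 = 53.8
SD(4R_A + 3R_B) = √53.8 ≈ 7.3348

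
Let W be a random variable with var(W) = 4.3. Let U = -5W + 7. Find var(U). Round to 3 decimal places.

var(-5W + 7) = (-5)²·var(W) = 25·4.3 = 107.5

107.500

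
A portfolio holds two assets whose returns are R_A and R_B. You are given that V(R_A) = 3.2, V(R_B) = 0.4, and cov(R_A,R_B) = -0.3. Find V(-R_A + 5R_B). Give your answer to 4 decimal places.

16.2000

V(-R_A + 5R_B) = (-1)²·V(R_A) + (5)²·V(R_B) + 2·(-1)·(5)·cov(R_A,R_B)
= 1·3.2 + 25·0.4 + -10·-0.3 = 16.2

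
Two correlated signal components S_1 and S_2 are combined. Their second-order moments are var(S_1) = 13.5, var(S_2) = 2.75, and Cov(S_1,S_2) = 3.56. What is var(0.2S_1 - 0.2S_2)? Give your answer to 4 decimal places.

0.3652

var(0.2S_1 - 0.2S_2) = (0.2)²·var(S_1) + (-0.2)²·var(S_2) + 2·(0.2)·(-0.2)·Cov(S_1,S_2)
= 0.04·13.5 + 0.04·2.75 + -0.08·3.56 = 0.3652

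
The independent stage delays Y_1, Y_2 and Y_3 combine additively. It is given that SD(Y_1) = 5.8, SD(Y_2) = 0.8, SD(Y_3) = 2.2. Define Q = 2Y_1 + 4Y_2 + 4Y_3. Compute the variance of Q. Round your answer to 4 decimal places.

222.2400

var(Y_1) = 33.64, var(Y_2) = 0.64, var(Y_3) = 4.84
By independence, var(Q) = (2)²var(Y_1) + (4)²var(Y_2) + (4)²var(Y_3)
= (2)²·33.64 + (4)²·0.64 + (4)²·4.84 = 222.24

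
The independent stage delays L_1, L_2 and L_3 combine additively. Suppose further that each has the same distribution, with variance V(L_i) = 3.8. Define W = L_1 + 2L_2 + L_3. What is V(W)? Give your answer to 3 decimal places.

22.800

By independence, V(W) = (1)²V(L_1) + (2)²V(L_2) + (1)²V(L_3)
= (1)²·3.8 + (2)²·3.8 + (1)²·3.8 = 22.8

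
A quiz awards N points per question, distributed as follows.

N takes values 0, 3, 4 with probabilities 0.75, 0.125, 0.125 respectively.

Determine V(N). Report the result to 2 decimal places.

E[N] = (0)(0.75) + (3)(0.125) + (4)(0.125) = 0.875
E[N²] = (0)²(0.75) + (3)²(0.125) + (4)²(0.125) = 3.125
V(N) = E[N²] − (E[N])² = 3.125 − (0.875)² = 2.359375

2.36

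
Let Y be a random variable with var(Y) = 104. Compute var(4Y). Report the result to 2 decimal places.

1664.00

var(4Y) = (4)²·var(Y) = 16·104 = 1664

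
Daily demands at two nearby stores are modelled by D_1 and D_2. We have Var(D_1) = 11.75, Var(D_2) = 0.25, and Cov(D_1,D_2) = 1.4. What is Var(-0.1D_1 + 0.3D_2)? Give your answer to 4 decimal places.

Var(-0.1D_1 + 0.3D_2) = (-0.1)²·Var(D_1) + (0.3)²·Var(D_2) + 2·(-0.1)·(0.3)·Cov(D_1,D_2)
= 0.01·11.75 + 0.09·0.25 + -0.06·1.4 = 0.056

0.0560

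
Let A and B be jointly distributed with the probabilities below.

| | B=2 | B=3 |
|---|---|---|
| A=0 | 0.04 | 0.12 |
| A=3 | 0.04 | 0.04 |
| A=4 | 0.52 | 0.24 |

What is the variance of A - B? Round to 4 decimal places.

E[A] = 3.28,  E[B] = 2.4,  E[AB] = 7.64
V(A) = 12.88 − (3.28)² = 2.1216;  V(B) = 6 − (2.4)² = 0.24
cov(A,B) = 7.64 − (3.28)(2.4) = -0.232
V(A - B) = (1)²·2.1216 + (-1)²·0.24 + 2·(1)·(-1)·-0.232 = 2.8256

2.8256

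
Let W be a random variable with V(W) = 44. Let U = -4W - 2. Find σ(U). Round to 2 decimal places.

26.53

V(-4W - 2) = (-4)²·44 = 704
σ(U) = √704 ≈ 26.53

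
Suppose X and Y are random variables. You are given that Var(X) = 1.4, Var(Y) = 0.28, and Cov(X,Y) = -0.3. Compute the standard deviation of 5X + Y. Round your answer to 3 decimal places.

5.682

Var(5X + Y) = (5)²·Var(X) + (1)²·Var(Y) + 2·(5)·(1)·Cov(X,Y)
= 25·1.4 + 1·0.28 + 10·-0.3 = 32.28
σ(5X + Y) = √32.28 ≈ 5.682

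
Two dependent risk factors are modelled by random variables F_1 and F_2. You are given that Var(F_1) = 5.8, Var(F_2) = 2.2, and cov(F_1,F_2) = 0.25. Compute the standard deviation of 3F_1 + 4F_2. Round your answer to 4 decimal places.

Var(3F_1 + 4F_2) = (3)²·Var(F_1) + (4)²·Var(F_2) + 2·(3)·(4)·cov(F_1,F_2)
= 9·5.8 + 16·2.2 + 24·0.25 = 93.4
SD(3F_1 + 4F_2) = √93.4 ≈ 9.6644

9.6644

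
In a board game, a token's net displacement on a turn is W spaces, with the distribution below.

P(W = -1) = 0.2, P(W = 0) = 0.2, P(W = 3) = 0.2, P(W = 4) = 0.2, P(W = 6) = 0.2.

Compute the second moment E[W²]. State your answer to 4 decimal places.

12.4000

E[W²] = (-1)²(0.2) + (0)²(0.2) + (3)²(0.2) + (4)²(0.2) + (6)²(0.2) = 12.4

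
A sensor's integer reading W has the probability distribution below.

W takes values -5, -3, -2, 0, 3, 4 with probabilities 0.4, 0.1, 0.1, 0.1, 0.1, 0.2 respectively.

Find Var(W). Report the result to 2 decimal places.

E[W] = (-5)(0.4) + (-3)(0.1) + (-2)(0.1) + (0)(0.1) + (3)(0.1) + (4)(0.2) = -1.4
E[W²] = (-5)²(0.4) + (-3)²(0.1) + (-2)²(0.1) + (0)²(0.1) + (3)²(0.1) + (4)²(0.2) = 15.4
Var(W) = E[W²] − (E[W])² = 15.4 − (-1.4)² = 13.44

13.44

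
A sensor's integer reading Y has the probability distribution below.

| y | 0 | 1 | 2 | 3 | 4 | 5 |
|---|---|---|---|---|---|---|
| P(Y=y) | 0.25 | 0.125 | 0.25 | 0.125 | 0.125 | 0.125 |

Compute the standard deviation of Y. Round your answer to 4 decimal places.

E[Y] = (0)(0.25) + (1)(0.125) + (2)(0.25) + (3)(0.125) + (4)(0.125) + (5)(0.125) = 2.125
E[Y²] = (0)²(0.25) + (1)²(0.125) + (2)²(0.25) + (3)²(0.125) + (4)²(0.125) + (5)²(0.125) = 7.375
Var(Y) = E[Y²] − (E[Y])² = 7.375 − (2.125)² = 2.859375
SD(Y) = √2.859375 ≈ 1.6910

1.6910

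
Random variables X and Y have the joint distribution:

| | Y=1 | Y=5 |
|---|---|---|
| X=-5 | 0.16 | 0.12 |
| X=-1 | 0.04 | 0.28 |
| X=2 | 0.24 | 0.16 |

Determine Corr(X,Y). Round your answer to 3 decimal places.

-0.032

E[X] = -0.92,  E[Y] = 3.24
E[XY] = -3.16
cov(X,Y) = E[XY] − E[X]E[Y] = -3.16 − (-0.92)(3.24) = -0.1792
var(X) = 8.0736,  var(Y) = 3.9424
ρ = -0.1792 / √(8.0736·3.9424) ≈ -0.032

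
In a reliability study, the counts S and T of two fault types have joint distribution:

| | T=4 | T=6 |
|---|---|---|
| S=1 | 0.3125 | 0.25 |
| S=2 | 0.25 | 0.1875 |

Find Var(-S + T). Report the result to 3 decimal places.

E[S] = 1.4375,  E[T] = 4.875,  E[ST] = 7
Var(S) = 2.3125 − (1.4375)² = 0.24609375;  Var(T) = 24.75 − (4.875)² = 0.984375
Cov(S,T) = 7 − (1.4375)(4.875) = -0.0078125
Var(-S + T) = (-1)²·0.24609375 + (1)²·0.984375 + 2·(-1)·(1)·-0.0078125 = 1.24609375

1.246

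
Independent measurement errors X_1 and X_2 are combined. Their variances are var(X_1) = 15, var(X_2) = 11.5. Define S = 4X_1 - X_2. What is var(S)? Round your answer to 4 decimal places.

251.5000

By independence, var(S) = (4)²var(X_1) + (-1)²var(X_2)
= (4)²·15 + (-1)²·11.5 = 251.5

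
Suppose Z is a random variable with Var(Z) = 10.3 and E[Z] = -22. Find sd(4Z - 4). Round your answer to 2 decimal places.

12.84

Var(4Z - 4) = (4)²·10.3 = 164.8
sd(4Z - 4) = √164.8 ≈ 12.84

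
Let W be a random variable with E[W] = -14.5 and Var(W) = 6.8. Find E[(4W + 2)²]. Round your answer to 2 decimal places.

3244.80

E[4W + 2] = 4·-14.5 + 2 = -56
Var(4W + 2) = (4)²·6.8 = 108.8
E[(4W + 2)²] = Var((4W + 2)) + (E[(4W + 2)])² = 108.8 + (-56)² = 3244.8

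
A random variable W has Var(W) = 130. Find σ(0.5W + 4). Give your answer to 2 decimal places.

5.70

Var(0.5W + 4) = (0.5)²·130 = 32.5
σ(0.5W + 4) = √32.5 ≈ 5.70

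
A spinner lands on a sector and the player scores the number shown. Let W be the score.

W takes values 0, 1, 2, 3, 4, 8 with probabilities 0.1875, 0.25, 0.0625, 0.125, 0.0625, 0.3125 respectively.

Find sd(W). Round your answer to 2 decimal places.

3.22

E[W] = (0)(0.1875) + (1)(0.25) + (2)(0.0625) + (3)(0.125) + (4)(0.0625) + (8)(0.3125) = 3.5
E[W²] = (0)²(0.1875) + (1)²(0.25) + (2)²(0.0625) + (3)²(0.125) + (4)²(0.0625) + (8)²(0.3125) = 22.625
var(W) = E[W²] − (E[W])² = 22.625 − (3.5)² = 10.375
sd(W) = √10.375 ≈ 3.22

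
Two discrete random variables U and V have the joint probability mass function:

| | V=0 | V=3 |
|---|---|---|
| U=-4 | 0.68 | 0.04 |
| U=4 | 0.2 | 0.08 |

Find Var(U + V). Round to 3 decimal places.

E[U] = -1.76,  E[V] = 0.36,  E[UV] = 0.48
Var(U) = 16 − (-1.76)² = 12.9024;  Var(V) = 1.08 − (0.36)² = 0.9504
Cov(U,V) = 0.48 − (-1.76)(0.36) = 1.1136
Var(U + V) = (1)²·12.9024 + (1)²·0.9504 + 2·(1)·(1)·1.1136 = 16.08

16.080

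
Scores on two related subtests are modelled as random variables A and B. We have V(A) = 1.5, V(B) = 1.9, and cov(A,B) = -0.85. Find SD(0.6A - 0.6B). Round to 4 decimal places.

1.3550

V(0.6A - 0.6B) = (0.6)²·V(A) + (-0.6)²·V(B) + 2·(0.6)·(-0.6)·cov(A,B)
= 0.36·1.5 + 0.36·1.9 + -0.72·-0.85 = 1.836
SD(0.6A - 0.6B) = √1.836 ≈ 1.3550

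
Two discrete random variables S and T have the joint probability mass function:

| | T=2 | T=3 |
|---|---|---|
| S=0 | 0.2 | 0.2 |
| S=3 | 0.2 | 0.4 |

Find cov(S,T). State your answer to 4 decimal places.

0.1200

E[S] = 1.8,  E[T] = 2.6
E[ST] = 4.8
cov(S,T) = E[ST] − E[S]E[T] = 4.8 − (1.8)(2.6) = 0.12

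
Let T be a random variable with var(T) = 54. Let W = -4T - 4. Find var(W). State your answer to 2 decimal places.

var(-4T - 4) = (-4)²·var(T) = 16·54 = 864

864.00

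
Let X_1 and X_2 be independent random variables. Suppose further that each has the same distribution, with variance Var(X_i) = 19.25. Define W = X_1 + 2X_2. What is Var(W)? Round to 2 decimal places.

96.25

By independence, Var(W) = (1)²Var(X_1) + (2)²Var(X_2)
= (1)²·19.25 + (2)²·19.25 = 96.25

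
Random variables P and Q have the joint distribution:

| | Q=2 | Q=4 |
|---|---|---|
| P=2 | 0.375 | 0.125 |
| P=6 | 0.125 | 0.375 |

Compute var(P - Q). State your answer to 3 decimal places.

E[P] = 4,  E[Q] = 3,  E[PQ] = 13
var(P) = 20 − (4)² = 4;  var(Q) = 10 − (3)² = 1
cov(P,Q) = 13 − (4)(3) = 1
var(P - Q) = (1)²·4 + (-1)²·1 + 2·(1)·(-1)·1 = 3

3.000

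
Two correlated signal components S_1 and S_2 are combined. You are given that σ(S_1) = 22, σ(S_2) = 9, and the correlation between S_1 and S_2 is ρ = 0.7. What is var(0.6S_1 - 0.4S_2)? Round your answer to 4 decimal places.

120.6720

var(S_1) = (22)² = 484;  var(S_2) = (9)² = 81
Cov(S_1,S_2) = ρ·σ(S_1)·σ(S_2) = 0.7·22·9 = 138.6
var(0.6S_1 - 0.4S_2) = (0.6)²·var(S_1) + (-0.4)²·var(S_2) + 2·(0.6)·(-0.4)·Cov(S_1,S_2)
= 0.36·484 + 0.16·81 + -0.48·138.6 = 120.672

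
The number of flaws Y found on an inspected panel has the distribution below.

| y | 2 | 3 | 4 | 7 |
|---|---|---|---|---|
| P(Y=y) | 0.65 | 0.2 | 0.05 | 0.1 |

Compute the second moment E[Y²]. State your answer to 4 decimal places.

10.1000

E[Y²] = (2)²(0.65) + (3)²(0.2) + (4)²(0.05) + (7)²(0.1) = 10.1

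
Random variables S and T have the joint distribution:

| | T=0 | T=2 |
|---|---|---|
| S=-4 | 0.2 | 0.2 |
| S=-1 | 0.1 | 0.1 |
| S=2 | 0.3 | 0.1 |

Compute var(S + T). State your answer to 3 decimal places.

E[S] = -1,  E[T] = 0.8,  E[ST] = -1.4
var(S) = 8.2 − (-1)² = 7.2;  var(T) = 1.6 − (0.8)² = 0.96
Cov(S,T) = -1.4 − (-1)(0.8) = -0.6
var(S + T) = (1)²·7.2 + (1)²·0.96 + 2·(1)·(1)·-0.6 = 6.96

6.960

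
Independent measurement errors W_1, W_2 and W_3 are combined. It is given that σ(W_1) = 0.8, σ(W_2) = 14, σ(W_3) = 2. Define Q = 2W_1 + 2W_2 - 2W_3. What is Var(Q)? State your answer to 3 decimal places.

802.560

Var(W_1) = 0.64, Var(W_2) = 196, Var(W_3) = 4
By independence, Var(Q) = (2)²Var(W_1) + (2)²Var(W_2) + (-2)²Var(W_3)
= (2)²·0.64 + (2)²·196 + (-2)²·4 = 802.56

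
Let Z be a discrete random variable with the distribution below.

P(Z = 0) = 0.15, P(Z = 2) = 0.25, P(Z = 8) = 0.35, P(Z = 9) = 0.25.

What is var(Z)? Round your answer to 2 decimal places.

12.85

E[Z] = (0)(0.15) + (2)(0.25) + (8)(0.35) + (9)(0.25) = 5.55
E[Z²] = (0)²(0.15) + (2)²(0.25) + (8)²(0.35) + (9)²(0.25) = 43.65
var(Z) = E[Z²] − (E[Z])² = 43.65 − (5.55)² = 12.8475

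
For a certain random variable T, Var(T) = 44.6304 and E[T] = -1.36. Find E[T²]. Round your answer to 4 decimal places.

46.4800

E[T²] = Var(T) + (E[T])² = 44.6304 + (-1.36)² = 46.48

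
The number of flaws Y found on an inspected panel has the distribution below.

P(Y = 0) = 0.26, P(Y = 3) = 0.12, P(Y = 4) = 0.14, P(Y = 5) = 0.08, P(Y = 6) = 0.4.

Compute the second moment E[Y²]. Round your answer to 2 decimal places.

19.72

E[Y²] = (0)²(0.26) + (3)²(0.12) + (4)²(0.14) + (5)²(0.08) + (6)²(0.4) = 19.72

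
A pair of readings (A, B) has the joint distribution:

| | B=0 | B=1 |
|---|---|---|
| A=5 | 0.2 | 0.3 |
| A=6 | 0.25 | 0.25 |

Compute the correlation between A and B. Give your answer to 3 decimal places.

-0.101

E[A] = 5.5,  E[B] = 0.55
E[AB] = 3
Cov(A,B) = E[AB] − E[A]E[B] = 3 − (5.5)(0.55) = -0.025
Var(A) = 0.25,  Var(B) = 0.2475
ρ = -0.025 / √(0.25·0.2475) ≈ -0.101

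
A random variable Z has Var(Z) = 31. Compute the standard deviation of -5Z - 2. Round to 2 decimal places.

27.84

Var(-5Z - 2) = (-5)²·31 = 775
σ(-5Z - 2) = √775 ≈ 27.84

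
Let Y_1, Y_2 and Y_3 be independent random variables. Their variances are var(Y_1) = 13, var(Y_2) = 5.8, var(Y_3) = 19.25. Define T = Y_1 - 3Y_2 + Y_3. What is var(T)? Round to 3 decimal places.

84.450

By independence, var(T) = (1)²var(Y_1) + (-3)²var(Y_2) + (1)²var(Y_3)
= (1)²·13 + (-3)²·5.8 + (1)²·19.25 = 84.45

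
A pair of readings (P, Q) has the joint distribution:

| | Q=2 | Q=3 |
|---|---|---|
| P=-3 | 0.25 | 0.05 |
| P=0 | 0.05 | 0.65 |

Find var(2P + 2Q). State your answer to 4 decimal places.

E[P] = -0.9,  E[Q] = 2.7,  E[PQ] = -1.95
var(P) = 2.7 − (-0.9)² = 1.89;  var(Q) = 7.5 − (2.7)² = 0.21
cov(P,Q) = -1.95 − (-0.9)(2.7) = 0.48
var(2P + 2Q) = (2)²·1.89 + (2)²·0.21 + 2·(2)·(2)·0.48 = 12.24

12.2400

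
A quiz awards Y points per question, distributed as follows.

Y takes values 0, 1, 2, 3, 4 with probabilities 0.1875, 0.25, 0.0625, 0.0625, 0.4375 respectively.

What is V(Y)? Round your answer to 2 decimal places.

2.71

E[Y] = (0)(0.1875) + (1)(0.25) + (2)(0.0625) + (3)(0.0625) + (4)(0.4375) = 2.3125
E[Y²] = (0)²(0.1875) + (1)²(0.25) + (2)²(0.0625) + (3)²(0.0625) + (4)²(0.4375) = 8.0625
V(Y) = E[Y²] − (E[Y])² = 8.0625 − (2.3125)² = 2.71484375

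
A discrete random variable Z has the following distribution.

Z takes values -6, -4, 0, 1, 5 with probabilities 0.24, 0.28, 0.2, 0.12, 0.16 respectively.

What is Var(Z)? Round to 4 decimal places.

E[Z] = (-6)(0.24) + (-4)(0.28) + (0)(0.2) + (1)(0.12) + (5)(0.16) = -1.64
E[Z²] = (-6)²(0.24) + (-4)²(0.28) + (0)²(0.2) + (1)²(0.12) + (5)²(0.16) = 17.24
Var(Z) = E[Z²] − (E[Z])² = 17.24 − (-1.64)² = 14.5504

14.5504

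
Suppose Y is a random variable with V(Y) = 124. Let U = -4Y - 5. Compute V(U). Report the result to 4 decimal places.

V(-4Y - 5) = (-4)²·V(Y) = 16·124 = 1984

1984.0000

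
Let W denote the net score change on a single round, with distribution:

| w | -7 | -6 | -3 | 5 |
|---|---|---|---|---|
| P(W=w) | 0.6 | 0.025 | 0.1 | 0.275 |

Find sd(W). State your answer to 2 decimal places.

E[W] = (-7)(0.6) + (-6)(0.025) + (-3)(0.1) + (5)(0.275) = -3.275
E[W²] = (-7)²(0.6) + (-6)²(0.025) + (-3)²(0.1) + (5)²(0.275) = 38.075
var(W) = E[W²] − (E[W])² = 38.075 − (-3.275)² = 27.349375
sd(W) = √27.349375 ≈ 5.23

5.23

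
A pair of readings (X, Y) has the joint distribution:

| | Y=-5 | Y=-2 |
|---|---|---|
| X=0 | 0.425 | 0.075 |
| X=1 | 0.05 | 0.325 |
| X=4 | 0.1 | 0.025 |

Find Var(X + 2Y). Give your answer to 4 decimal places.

E[X] = 0.875,  E[Y] = -3.725,  E[XY] = -3.1
Var(X) = 2.375 − (0.875)² = 1.609375;  Var(Y) = 16.075 − (-3.725)² = 2.199375
Cov(X,Y) = -3.1 − (0.875)(-3.725) = 0.159375
Var(X + 2Y) = (1)²·1.609375 + (2)²·2.199375 + 2·(1)·(2)·0.159375 = 11.044375

11.0444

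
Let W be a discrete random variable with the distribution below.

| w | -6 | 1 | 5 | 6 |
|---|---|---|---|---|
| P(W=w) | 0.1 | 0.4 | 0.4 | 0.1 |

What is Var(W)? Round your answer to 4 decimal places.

11.8400

E[W] = (-6)(0.1) + (1)(0.4) + (5)(0.4) + (6)(0.1) = 2.4
E[W²] = (-6)²(0.1) + (1)²(0.4) + (5)²(0.4) + (6)²(0.1) = 17.6
Var(W) = E[W²] − (E[W])² = 17.6 − (2.4)² = 11.84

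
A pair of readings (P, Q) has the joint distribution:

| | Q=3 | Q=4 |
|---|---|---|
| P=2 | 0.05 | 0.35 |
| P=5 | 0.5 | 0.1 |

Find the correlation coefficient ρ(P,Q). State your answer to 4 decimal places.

-0.6975

E[P] = 3.8,  E[Q] = 3.45
E[PQ] = 12.6
Cov(P,Q) = E[PQ] − E[P]E[Q] = 12.6 − (3.8)(3.45) = -0.51
V(P) = 2.16,  V(Q) = 0.2475
ρ = -0.51 / √(2.16·0.2475) ≈ -0.6975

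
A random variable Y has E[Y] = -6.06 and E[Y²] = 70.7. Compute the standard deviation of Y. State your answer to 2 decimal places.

V(Y) = 70.7 − (-6.06)² = 33.9764
σ(Y) = √33.9764 ≈ 5.83

5.83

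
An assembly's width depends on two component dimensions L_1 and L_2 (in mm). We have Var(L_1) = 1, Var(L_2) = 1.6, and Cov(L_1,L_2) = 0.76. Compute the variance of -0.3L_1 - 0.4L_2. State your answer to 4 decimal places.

Var(-0.3L_1 - 0.4L_2) = (-0.3)²·Var(L_1) + (-0.4)²·Var(L_2) + 2·(-0.3)·(-0.4)·Cov(L_1,L_2)
= 0.09·1 + 0.16·1.6 + 0.24·0.76 = 0.5284

0.5284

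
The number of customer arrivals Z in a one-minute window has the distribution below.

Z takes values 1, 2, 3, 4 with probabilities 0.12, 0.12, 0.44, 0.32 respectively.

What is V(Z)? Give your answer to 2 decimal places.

0.92

E[Z] = (1)(0.12) + (2)(0.12) + (3)(0.44) + (4)(0.32) = 2.96
E[Z²] = (1)²(0.12) + (2)²(0.12) + (3)²(0.44) + (4)²(0.32) = 9.68
V(Z) = E[Z²] − (E[Z])² = 9.68 − (2.96)² = 0.9184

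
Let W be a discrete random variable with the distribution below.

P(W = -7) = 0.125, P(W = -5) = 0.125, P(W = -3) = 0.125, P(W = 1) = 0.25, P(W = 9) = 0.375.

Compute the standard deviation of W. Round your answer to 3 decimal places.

6.159

E[W] = (-7)(0.125) + (-5)(0.125) + (-3)(0.125) + (1)(0.25) + (9)(0.375) = 1.75
E[W²] = (-7)²(0.125) + (-5)²(0.125) + (-3)²(0.125) + (1)²(0.25) + (9)²(0.375) = 41
V(W) = E[W²] − (E[W])² = 41 − (1.75)² = 37.9375
SD(W) = √37.9375 ≈ 6.159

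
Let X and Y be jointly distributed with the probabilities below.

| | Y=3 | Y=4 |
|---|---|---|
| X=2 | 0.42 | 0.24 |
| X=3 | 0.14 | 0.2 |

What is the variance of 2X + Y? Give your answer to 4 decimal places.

1.3456

E[X] = 2.34,  E[Y] = 3.44,  E[XY] = 8.1
var(X) = 5.7 − (2.34)² = 0.2244;  var(Y) = 12.08 − (3.44)² = 0.2464
Cov(X,Y) = 8.1 − (2.34)(3.44) = 0.0504
var(2X + Y) = (2)²·0.2244 + (1)²·0.2464 + 2·(2)·(1)·0.0504 = 1.3456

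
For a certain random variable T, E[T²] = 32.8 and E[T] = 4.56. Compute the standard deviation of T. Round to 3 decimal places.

var(T) = 32.8 − (4.56)² = 12.0064
SD(T) = √12.0064 ≈ 3.465

3.465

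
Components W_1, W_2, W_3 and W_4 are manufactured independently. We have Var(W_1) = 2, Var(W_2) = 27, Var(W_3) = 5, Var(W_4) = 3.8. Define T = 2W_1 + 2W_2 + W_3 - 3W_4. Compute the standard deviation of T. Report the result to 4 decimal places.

12.4579

By independence, Var(T) = (2)²Var(W_1) + (2)²Var(W_2) + (1)²Var(W_3) + (-3)²Var(W_4)
= (2)²·2 + (2)²·27 + (1)²·5 + (-3)²·3.8 = 155.2
SD(T) = √155.2 ≈ 12.4579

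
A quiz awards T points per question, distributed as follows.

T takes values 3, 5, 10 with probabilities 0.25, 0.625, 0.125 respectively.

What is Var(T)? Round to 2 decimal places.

4.11

E[T] = (3)(0.25) + (5)(0.625) + (10)(0.125) = 5.125
E[T²] = (3)²(0.25) + (5)²(0.625) + (10)²(0.125) = 30.375
Var(T) = E[T²] − (E[T])² = 30.375 − (5.125)² = 4.109375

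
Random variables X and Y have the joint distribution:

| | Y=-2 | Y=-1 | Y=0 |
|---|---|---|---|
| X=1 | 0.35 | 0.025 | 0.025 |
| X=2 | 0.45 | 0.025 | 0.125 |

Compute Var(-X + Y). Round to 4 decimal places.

E[X] = 1.6,  E[Y] = -1.65,  E[XY] = -2.575
Var(X) = 2.8 − (1.6)² = 0.24;  Var(Y) = 3.25 − (-1.65)² = 0.5275
Cov(X,Y) = -2.575 − (1.6)(-1.65) = 0.065
Var(-X + Y) = (-1)²·0.24 + (1)²·0.5275 + 2·(-1)·(1)·0.065 = 0.6375

0.6375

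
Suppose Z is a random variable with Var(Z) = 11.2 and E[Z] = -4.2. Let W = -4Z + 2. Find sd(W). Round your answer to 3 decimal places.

13.387

Var(-4Z + 2) = (-4)²·11.2 = 179.2
sd(W) = √179.2 ≈ 13.387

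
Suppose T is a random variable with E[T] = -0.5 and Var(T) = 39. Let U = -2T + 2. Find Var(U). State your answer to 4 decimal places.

Var(-2T + 2) = (-2)²·Var(T) = 4·39 = 156

156.0000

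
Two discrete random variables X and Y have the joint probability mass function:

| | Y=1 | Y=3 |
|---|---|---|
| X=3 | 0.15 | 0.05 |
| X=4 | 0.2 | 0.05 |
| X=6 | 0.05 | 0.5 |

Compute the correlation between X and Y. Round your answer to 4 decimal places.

0.6637

E[X] = 4.9,  E[Y] = 2.2
E[XY] = 11.6
Cov(X,Y) = E[XY] − E[X]E[Y] = 11.6 − (4.9)(2.2) = 0.82
var(X) = 1.59,  var(Y) = 0.96
ρ = 0.82 / √(1.59·0.96) ≈ 0.6637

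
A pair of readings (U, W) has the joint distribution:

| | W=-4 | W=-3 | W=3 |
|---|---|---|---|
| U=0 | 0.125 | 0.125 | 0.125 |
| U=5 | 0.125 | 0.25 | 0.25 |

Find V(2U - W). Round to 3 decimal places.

30.688

E[U] = 3.125,  E[W] = -1,  E[UW] = -2.5
V(U) = 15.625 − (3.125)² = 5.859375;  V(W) = 10.75 − (-1)² = 9.75
Cov(U,W) = -2.5 − (3.125)(-1) = 0.625
V(2U - W) = (2)²·5.859375 + (-1)²·9.75 + 2·(2)·(-1)·0.625 = 30.6875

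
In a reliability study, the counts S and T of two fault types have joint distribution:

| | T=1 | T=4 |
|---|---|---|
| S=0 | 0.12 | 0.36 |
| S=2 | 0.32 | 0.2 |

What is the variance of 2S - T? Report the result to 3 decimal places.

8.400

E[S] = 1.04,  E[T] = 2.68,  E[ST] = 2.24
var(S) = 2.08 − (1.04)² = 0.9984;  var(T) = 9.4 − (2.68)² = 2.2176
Cov(S,T) = 2.24 − (1.04)(2.68) = -0.5472
var(2S - T) = (2)²·0.9984 + (-1)²·2.2176 + 2·(2)·(-1)·-0.5472 = 8.4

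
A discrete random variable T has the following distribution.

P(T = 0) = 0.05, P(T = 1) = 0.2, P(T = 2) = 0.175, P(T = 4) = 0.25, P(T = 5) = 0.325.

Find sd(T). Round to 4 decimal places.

1.7159

E[T] = (0)(0.05) + (1)(0.2) + (2)(0.175) + (4)(0.25) + (5)(0.325) = 3.175
E[T²] = (0)²(0.05) + (1)²(0.2) + (2)²(0.175) + (4)²(0.25) + (5)²(0.325) = 13.025
Var(T) = E[T²] − (E[T])² = 13.025 − (3.175)² = 2.944375
sd(T) = √2.944375 ≈ 1.7159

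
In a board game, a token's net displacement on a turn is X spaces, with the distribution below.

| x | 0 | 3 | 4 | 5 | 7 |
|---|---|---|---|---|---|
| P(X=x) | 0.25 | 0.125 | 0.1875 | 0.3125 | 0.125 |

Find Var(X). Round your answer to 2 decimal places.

E[X] = (0)(0.25) + (3)(0.125) + (4)(0.1875) + (5)(0.3125) + (7)(0.125) = 3.5625
E[X²] = (0)²(0.25) + (3)²(0.125) + (4)²(0.1875) + (5)²(0.3125) + (7)²(0.125) = 18.0625
Var(X) = E[X²] − (E[X])² = 18.0625 − (3.5625)² = 5.37109375

5.37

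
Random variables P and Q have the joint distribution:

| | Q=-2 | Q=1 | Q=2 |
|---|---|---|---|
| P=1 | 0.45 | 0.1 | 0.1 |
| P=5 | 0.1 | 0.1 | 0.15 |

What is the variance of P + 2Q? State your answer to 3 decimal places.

22.040

E[P] = 2.4,  E[Q] = -0.4,  E[PQ] = 0.4
Var(P) = 9.4 − (2.4)² = 3.64;  Var(Q) = 3.4 − (-0.4)² = 3.24
Cov(P,Q) = 0.4 − (2.4)(-0.4) = 1.36
Var(P + 2Q) = (1)²·3.64 + (2)²·3.24 + 2·(1)·(2)·1.36 = 22.04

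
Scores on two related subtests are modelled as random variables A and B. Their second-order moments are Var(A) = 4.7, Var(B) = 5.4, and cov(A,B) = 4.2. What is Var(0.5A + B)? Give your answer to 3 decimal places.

10.775

Var(0.5A + B) = (0.5)²·Var(A) + (1)²·Var(B) + 2·(0.5)·(1)·cov(A,B)
= 0.25·4.7 + 1·5.4 + 1·4.2 = 10.775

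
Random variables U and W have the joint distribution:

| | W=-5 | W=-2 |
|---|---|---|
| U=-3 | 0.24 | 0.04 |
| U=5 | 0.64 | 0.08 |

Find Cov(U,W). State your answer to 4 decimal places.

E[U] = 2.76,  E[W] = -4.64
E[UW] = -12.96
Cov(U,W) = E[UW] − E[U]E[W] = -12.96 − (2.76)(-4.64) = -0.1536

-0.1536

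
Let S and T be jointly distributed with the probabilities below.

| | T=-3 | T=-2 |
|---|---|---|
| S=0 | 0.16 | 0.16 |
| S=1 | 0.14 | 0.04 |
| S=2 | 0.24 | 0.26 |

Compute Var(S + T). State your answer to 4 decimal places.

E[S] = 1.18,  E[T] = -2.54,  E[ST] = -2.98
Var(S) = 2.18 − (1.18)² = 0.7876;  Var(T) = 6.7 − (-2.54)² = 0.2484
cov(S,T) = -2.98 − (1.18)(-2.54) = 0.0172
Var(S + T) = (1)²·0.7876 + (1)²·0.2484 + 2·(1)·(1)·0.0172 = 1.0704

1.0704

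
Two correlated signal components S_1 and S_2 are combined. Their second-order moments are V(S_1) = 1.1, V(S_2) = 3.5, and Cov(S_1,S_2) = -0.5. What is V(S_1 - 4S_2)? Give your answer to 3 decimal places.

V(S_1 - 4S_2) = (1)²·V(S_1) + (-4)²·V(S_2) + 2·(1)·(-4)·Cov(S_1,S_2)
= 1·1.1 + 16·3.5 + -8·-0.5 = 61.1

61.100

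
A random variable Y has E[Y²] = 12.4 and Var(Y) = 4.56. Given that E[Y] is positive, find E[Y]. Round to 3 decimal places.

(E[Y])² = E[Y²] − Var(Y) = 12.4 − 4.56 = 7.84
E[Y] = √7.84 = 2.8

2.800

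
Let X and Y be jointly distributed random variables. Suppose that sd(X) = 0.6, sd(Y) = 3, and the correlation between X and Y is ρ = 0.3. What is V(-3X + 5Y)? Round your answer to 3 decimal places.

212.040

V(X) = (0.6)² = 0.36;  V(Y) = (3)² = 9
Cov(X,Y) = ρ·sd(X)·sd(Y) = 0.3·0.6·3 = 0.54
V(-3X + 5Y) = (-3)²·V(X) + (5)²·V(Y) + 2·(-3)·(5)·Cov(X,Y)
= 9·0.36 + 25·9 + -30·0.54 = 212.04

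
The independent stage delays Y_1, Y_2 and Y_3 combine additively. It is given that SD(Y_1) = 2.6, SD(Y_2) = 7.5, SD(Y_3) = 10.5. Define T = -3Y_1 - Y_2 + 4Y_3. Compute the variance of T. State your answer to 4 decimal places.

1881.0900

var(Y_1) = 6.76, var(Y_2) = 56.25, var(Y_3) = 110.25
By independence, var(T) = (-3)²var(Y_1) + (-1)²var(Y_2) + (4)²var(Y_3)
= (-3)²·6.76 + (-1)²·56.25 + (4)²·110.25 = 1881.09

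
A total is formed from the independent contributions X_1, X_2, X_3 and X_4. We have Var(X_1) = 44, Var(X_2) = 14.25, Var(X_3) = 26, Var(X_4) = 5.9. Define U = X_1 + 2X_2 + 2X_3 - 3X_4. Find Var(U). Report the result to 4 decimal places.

By independence, Var(U) = (1)²Var(X_1) + (2)²Var(X_2) + (2)²Var(X_3) + (-3)²Var(X_4)
= (1)²·44 + (2)²·14.25 + (2)²·26 + (-3)²·5.9 = 258.1

258.1000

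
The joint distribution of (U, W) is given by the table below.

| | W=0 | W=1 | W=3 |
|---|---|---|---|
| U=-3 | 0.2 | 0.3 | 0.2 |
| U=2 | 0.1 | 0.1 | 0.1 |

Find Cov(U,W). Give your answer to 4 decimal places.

0.0500

E[U] = -1.5,  E[W] = 1.3
E[UW] = -1.9
Cov(U,W) = E[UW] − E[U]E[W] = -1.9 − (-1.5)(1.3) = 0.05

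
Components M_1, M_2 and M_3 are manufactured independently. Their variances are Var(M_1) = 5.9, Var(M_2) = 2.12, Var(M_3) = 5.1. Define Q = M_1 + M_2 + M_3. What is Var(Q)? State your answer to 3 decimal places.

13.120

By independence, Var(Q) = (1)²Var(M_1) + (1)²Var(M_2) + (1)²Var(M_3)
= (1)²·5.9 + (1)²·2.12 + (1)²·5.1 = 13.12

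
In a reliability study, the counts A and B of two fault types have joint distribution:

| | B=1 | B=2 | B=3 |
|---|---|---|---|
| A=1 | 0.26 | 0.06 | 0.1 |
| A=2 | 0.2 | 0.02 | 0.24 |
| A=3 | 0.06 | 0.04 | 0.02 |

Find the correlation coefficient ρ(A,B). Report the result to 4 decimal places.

E[A] = 1.7,  E[B] = 1.84
E[AB] = 3.2
cov(A,B) = E[AB] − E[A]E[B] = 3.2 − (1.7)(1.84) = 0.072
Var(A) = 0.45,  Var(B) = 0.8544
ρ = 0.072 / √(0.45·0.8544) ≈ 0.1161

0.1161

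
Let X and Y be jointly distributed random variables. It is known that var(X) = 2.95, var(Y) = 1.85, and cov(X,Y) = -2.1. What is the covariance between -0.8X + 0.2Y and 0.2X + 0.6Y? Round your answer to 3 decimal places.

cov(-0.8X + 0.2Y, 0.2X + 0.6Y) = (-0.8)(0.2)var(X) + (0.2)(0.6)var(Y) + [(-0.8)(0.6) + (0.2)(0.2)]cov(X,Y)
= -0.16·2.95 + 0.12·1.85 + -0.44·-2.1 = 0.674

0.674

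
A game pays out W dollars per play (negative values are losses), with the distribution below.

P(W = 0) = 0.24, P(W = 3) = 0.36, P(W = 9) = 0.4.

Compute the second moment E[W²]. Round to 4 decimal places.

E[W²] = (0)²(0.24) + (3)²(0.36) + (9)²(0.4) = 35.64

35.6400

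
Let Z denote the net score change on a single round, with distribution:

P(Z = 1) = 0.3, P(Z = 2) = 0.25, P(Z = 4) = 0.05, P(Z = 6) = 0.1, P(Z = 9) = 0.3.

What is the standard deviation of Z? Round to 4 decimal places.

E[Z] = (1)(0.3) + (2)(0.25) + (4)(0.05) + (6)(0.1) + (9)(0.3) = 4.3
E[Z²] = (1)²(0.3) + (2)²(0.25) + (4)²(0.05) + (6)²(0.1) + (9)²(0.3) = 30
var(Z) = E[Z²] − (E[Z])² = 30 − (4.3)² = 11.51
SD(Z) = √11.51 ≈ 3.3926

3.3926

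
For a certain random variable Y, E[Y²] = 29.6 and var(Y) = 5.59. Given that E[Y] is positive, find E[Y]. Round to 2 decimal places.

(E[Y])² = E[Y²] − var(Y) = 29.6 − 5.59 = 24.01
E[Y] = √24.01 = 4.9

4.90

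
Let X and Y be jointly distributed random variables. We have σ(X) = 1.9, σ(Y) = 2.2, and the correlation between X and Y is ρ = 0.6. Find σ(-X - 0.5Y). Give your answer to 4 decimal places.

Var(X) = (1.9)² = 3.61;  Var(Y) = (2.2)² = 4.84
Cov(X,Y) = ρ·σ(X)·σ(Y) = 0.6·1.9·2.2 = 2.508
Var(-X - 0.5Y) = (-1)²·Var(X) + (-0.5)²·Var(Y) + 2·(-1)·(-0.5)·Cov(X,Y)
= 1·3.61 + 0.25·4.84 + 1·2.508 = 7.328
σ(-X - 0.5Y) = √7.328 ≈ 2.7070

2.7070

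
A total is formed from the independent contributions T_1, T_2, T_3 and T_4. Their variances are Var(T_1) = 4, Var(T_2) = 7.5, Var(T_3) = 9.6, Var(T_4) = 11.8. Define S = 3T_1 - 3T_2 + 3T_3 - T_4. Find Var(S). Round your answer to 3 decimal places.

201.700

By independence, Var(S) = (3)²Var(T_1) + (-3)²Var(T_2) + (3)²Var(T_3) + (-1)²Var(T_4)
= (3)²·4 + (-3)²·7.5 + (3)²·9.6 + (-1)²·11.8 = 201.7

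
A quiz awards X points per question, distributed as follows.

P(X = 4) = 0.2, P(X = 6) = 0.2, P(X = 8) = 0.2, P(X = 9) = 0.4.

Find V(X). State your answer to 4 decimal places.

3.7600

E[X] = (4)(0.2) + (6)(0.2) + (8)(0.2) + (9)(0.4) = 7.2
E[X²] = (4)²(0.2) + (6)²(0.2) + (8)²(0.2) + (9)²(0.4) = 55.6
V(X) = E[X²] − (E[X])² = 55.6 − (7.2)² = 3.76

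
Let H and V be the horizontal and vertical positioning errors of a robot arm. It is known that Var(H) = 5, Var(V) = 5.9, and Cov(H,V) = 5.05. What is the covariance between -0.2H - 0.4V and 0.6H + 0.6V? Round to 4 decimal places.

Cov(-0.2H - 0.4V, 0.6H + 0.6V) = (-0.2)(0.6)Var(H) + (-0.4)(0.6)Var(V) + [(-0.2)(0.6) + (-0.4)(0.6)]Cov(H,V)
= -0.12·5 + -0.24·5.9 + -0.36·5.05 = -3.834

-3.8340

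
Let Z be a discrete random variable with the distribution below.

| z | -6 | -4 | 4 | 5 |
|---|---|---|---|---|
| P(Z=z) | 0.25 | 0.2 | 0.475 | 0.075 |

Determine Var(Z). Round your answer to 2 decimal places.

E[Z] = (-6)(0.25) + (-4)(0.2) + (4)(0.475) + (5)(0.075) = -0.025
E[Z²] = (-6)²(0.25) + (-4)²(0.2) + (4)²(0.475) + (5)²(0.075) = 21.675
Var(Z) = E[Z²] − (E[Z])² = 21.675 − (-0.025)² = 21.674375

21.67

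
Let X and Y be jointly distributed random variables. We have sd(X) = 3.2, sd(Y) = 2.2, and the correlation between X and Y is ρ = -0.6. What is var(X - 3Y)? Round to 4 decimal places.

79.1440

var(X) = (3.2)² = 10.24;  var(Y) = (2.2)² = 4.84
Cov(X,Y) = ρ·sd(X)·sd(Y) = -0.6·3.2·2.2 = -4.224
var(X - 3Y) = (1)²·var(X) + (-3)²·var(Y) + 2·(1)·(-3)·Cov(X,Y)
= 1·10.24 + 9·4.84 + -6·-4.224 = 79.144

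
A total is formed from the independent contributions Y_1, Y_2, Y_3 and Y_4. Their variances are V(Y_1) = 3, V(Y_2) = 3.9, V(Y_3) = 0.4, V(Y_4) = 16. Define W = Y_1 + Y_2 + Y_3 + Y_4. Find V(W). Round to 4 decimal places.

By independence, V(W) = (1)²V(Y_1) + (1)²V(Y_2) + (1)²V(Y_3) + (1)²V(Y_4)
= (1)²·3 + (1)²·3.9 + (1)²·0.4 + (1)²·16 = 23.3

23.3000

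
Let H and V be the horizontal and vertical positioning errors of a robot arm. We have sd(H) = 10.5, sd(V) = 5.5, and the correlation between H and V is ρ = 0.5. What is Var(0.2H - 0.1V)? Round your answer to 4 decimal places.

Var(H) = (10.5)² = 110.25;  Var(V) = (5.5)² = 30.25
Cov(H,V) = ρ·sd(H)·sd(V) = 0.5·10.5·5.5 = 28.875
Var(0.2H - 0.1V) = (0.2)²·Var(H) + (-0.1)²·Var(V) + 2·(0.2)·(-0.1)·Cov(H,V)
= 0.04·110.25 + 0.01·30.25 + -0.04·28.875 = 3.5575

3.5575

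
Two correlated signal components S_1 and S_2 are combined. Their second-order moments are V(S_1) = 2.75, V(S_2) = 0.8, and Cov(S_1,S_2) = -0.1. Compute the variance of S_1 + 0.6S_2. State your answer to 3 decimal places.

V(S_1 + 0.6S_2) = (1)²·V(S_1) + (0.6)²·V(S_2) + 2·(1)·(0.6)·Cov(S_1,S_2)
= 1·2.75 + 0.36·0.8 + 1.2·-0.1 = 2.918

2.918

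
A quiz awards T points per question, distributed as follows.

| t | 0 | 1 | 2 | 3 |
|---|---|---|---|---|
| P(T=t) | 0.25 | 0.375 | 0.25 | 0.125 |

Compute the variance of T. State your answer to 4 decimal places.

E[T] = (0)(0.25) + (1)(0.375) + (2)(0.25) + (3)(0.125) = 1.25
E[T²] = (0)²(0.25) + (1)²(0.375) + (2)²(0.25) + (3)²(0.125) = 2.5
V(T) = E[T²] − (E[T])² = 2.5 − (1.25)² = 0.9375

0.9375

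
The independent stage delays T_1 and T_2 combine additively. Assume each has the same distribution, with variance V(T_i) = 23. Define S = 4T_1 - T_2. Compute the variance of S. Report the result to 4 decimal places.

By independence, V(S) = (4)²V(T_1) + (-1)²V(T_2)
= (4)²·23 + (-1)²·23 = 391

391.0000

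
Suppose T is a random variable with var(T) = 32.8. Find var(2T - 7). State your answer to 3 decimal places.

131.200

var(2T - 7) = (2)²·var(T) = 4·32.8 = 131.2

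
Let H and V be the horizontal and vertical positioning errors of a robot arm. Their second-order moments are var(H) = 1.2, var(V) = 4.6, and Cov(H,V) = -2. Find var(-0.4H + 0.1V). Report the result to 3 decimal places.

0.398

var(-0.4H + 0.1V) = (-0.4)²·var(H) + (0.1)²·var(V) + 2·(-0.4)·(0.1)·Cov(H,V)
= 0.16·1.2 + 0.01·4.6 + -0.08·-2 = 0.398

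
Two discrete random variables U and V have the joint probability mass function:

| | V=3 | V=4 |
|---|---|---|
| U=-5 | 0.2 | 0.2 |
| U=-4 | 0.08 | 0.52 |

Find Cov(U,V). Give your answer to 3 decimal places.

E[U] = -4.4,  E[V] = 3.72
E[UV] = -16.28
Cov(U,V) = E[UV] − E[U]E[V] = -16.28 − (-4.4)(3.72) = 0.088

0.088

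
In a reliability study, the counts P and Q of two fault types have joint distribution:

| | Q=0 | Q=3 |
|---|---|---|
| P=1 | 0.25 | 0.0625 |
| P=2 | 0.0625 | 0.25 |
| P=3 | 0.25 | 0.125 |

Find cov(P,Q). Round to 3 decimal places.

E[P] = 2.0625,  E[Q] = 1.3125
E[PQ] = 2.8125
cov(P,Q) = E[PQ] − E[P]E[Q] = 2.8125 − (2.0625)(1.3125) = 0.10546875

0.105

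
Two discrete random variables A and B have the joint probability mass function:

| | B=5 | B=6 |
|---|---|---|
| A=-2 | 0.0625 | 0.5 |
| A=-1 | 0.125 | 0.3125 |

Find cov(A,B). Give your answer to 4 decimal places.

E[A] = -1.5625,  E[B] = 5.8125
E[AB] = -9.125
cov(A,B) = E[AB] − E[A]E[B] = -9.125 − (-1.5625)(5.8125) = -0.04296875

-0.0430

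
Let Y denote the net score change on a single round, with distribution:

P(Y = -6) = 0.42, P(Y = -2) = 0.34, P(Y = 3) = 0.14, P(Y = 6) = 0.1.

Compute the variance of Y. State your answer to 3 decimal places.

16.588

E[Y] = (-6)(0.42) + (-2)(0.34) + (3)(0.14) + (6)(0.1) = -2.18
E[Y²] = (-6)²(0.42) + (-2)²(0.34) + (3)²(0.14) + (6)²(0.1) = 21.34
V(Y) = E[Y²] − (E[Y])² = 21.34 − (-2.18)² = 16.5876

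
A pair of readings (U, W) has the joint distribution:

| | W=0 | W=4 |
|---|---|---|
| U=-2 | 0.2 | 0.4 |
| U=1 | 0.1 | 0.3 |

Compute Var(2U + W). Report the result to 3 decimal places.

12.960

E[U] = -0.8,  E[W] = 2.8,  E[UW] = -2
Var(U) = 2.8 − (-0.8)² = 2.16;  Var(W) = 11.2 − (2.8)² = 3.36
Cov(U,W) = -2 − (-0.8)(2.8) = 0.24
Var(2U + W) = (2)²·2.16 + (1)²·3.36 + 2·(2)·(1)·0.24 = 12.96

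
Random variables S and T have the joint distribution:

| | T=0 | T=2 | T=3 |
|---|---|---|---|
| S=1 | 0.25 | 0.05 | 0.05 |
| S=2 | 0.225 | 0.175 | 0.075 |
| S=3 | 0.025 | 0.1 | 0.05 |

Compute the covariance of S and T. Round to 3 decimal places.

0.306

E[S] = 1.825,  E[T] = 1.175
E[ST] = 2.45
cov(S,T) = E[ST] − E[S]E[T] = 2.45 − (1.825)(1.175) = 0.305625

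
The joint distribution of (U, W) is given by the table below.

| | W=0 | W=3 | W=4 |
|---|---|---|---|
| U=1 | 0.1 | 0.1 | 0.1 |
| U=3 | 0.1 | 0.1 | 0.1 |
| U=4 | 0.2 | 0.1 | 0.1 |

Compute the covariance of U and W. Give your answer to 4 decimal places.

E[U] = 2.8,  E[W] = 2.1
E[UW] = 5.6
cov(U,W) = E[UW] − E[U]E[W] = 5.6 − (2.8)(2.1) = -0.28

-0.2800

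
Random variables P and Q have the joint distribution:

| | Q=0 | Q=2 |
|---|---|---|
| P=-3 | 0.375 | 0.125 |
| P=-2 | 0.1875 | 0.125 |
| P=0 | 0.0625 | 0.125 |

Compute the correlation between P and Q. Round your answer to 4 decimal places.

E[P] = -2.125,  E[Q] = 0.75
E[PQ] = -1.25
Cov(P,Q) = E[PQ] − E[P]E[Q] = -1.25 − (-2.125)(0.75) = 0.34375
var(P) = 1.234375,  var(Q) = 0.9375
ρ = 0.34375 / √(1.234375·0.9375) ≈ 0.3195

0.3195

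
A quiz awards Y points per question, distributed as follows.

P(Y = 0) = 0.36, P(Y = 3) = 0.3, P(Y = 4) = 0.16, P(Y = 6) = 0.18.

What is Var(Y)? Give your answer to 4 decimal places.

E[Y] = (0)(0.36) + (3)(0.3) + (4)(0.16) + (6)(0.18) = 2.62
E[Y²] = (0)²(0.36) + (3)²(0.3) + (4)²(0.16) + (6)²(0.18) = 11.74
Var(Y) = E[Y²] − (E[Y])² = 11.74 − (2.62)² = 4.8756

4.8756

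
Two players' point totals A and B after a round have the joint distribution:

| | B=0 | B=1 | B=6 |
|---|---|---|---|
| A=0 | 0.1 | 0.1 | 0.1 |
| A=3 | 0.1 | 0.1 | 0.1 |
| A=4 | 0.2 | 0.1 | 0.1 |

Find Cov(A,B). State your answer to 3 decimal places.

-0.350

E[A] = 2.5,  E[B] = 2.1
E[AB] = 4.9
Cov(A,B) = E[AB] − E[A]E[B] = 4.9 − (2.5)(2.1) = -0.35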